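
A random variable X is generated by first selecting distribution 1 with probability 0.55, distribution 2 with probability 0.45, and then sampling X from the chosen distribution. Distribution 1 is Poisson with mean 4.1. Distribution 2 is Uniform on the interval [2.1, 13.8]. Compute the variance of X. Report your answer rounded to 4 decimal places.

11.0569

Per component, 1: μ=4.1, E[X²]=20.91; 2: μ=7.95, E[X²]=74.61.
E[X] = 0.55·4.1 + 0.45·7.95 = 5.8325.
E[X²] = 0.55·20.91 + 0.45·74.61 = 45.075.
Var(X) = E[X²] − (E[X])² = 45.075 − 34.0181 = 11.0569.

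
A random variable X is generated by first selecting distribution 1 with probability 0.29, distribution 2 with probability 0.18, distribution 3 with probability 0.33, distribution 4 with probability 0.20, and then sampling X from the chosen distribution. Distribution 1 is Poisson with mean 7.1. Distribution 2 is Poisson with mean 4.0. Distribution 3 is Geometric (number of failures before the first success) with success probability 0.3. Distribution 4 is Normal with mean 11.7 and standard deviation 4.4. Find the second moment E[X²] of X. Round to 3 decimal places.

55.891

For each component E[X²] = Var + (mean)², giving 1: 57.51; 2: 20; 3: 13.2222; 4: 156.25.
Overall E[X²] = 0.29·57.51 + 0.18·20 + 0.33·13.2222 + 0.2·156.25 = 55.8912.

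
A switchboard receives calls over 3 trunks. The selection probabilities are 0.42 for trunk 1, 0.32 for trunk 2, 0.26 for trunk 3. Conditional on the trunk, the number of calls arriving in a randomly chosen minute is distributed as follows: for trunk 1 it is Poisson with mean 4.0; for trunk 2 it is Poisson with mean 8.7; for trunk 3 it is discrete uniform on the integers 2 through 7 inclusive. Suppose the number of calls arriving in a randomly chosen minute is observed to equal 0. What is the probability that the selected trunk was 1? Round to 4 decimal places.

0.9931

Likelihoods P(X=0 | ·): 1: 0.0183156; 2: 0.000166586; 3: 0.
Posterior ∝ prior × likelihood. Numerator for 1: 0.42·0.0183156 = 0.00769257.
Normalizing constant: 0.42·0.0183156 + 0.32·0.000166586 + 0.26·0 = 0.00774588.
P(1 | observation) = 0.00769257 / 0.00774588 = 0.993118.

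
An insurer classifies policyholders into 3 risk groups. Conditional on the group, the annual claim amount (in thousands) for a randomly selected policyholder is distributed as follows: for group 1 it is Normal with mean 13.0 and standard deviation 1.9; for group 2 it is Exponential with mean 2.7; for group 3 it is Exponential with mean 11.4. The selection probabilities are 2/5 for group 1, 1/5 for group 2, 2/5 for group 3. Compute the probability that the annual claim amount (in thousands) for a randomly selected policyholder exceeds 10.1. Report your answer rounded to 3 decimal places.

0.544

Conditional on each group, P(X > 10.1): 1: 0.936534; 2: 0.0237365; 3: 0.412316.
By total probability, P(X > 10.1) = 0.4·0.936534 + 0.2·0.0237365 + 0.4·0.412316 = 0.544288.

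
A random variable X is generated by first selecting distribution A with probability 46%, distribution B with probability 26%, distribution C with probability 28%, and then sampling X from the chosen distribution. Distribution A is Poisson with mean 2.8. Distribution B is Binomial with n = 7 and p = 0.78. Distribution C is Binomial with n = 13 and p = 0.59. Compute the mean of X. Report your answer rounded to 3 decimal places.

4.855

Component means — A: 2.8; B: 5.46; C: 7.67.
E[X] = 0.46·2.8 + 0.26·5.46 + 0.28·7.67 = 4.8552.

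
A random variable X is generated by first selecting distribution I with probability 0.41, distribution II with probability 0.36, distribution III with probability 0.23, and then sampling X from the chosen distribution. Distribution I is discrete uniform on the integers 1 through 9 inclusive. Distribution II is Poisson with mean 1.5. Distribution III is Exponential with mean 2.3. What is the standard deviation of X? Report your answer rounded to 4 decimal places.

2.6530

Per component, I: μ=5, E[X²]=31.6667; II: μ=1.5, E[X²]=3.75; III: μ=2.3, E[X²]=10.58.
E[X] = 0.41·5 + 0.36·1.5 + 0.23·2.3 = 3.119.
E[X²] = 0.41·31.6667 + 0.36·3.75 + 0.23·10.58 = 16.7667.
Var(X) = E[X²] − (E[X])² = 16.7667 − 9.72816 = 7.03857.
SD(X) = √7.03857 = 2.65303.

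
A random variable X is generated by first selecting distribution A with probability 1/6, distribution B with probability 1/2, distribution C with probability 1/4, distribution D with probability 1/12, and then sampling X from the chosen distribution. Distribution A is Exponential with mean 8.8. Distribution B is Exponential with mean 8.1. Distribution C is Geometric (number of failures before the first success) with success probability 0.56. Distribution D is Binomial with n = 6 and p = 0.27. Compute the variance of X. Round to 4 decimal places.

58.0455

Per component, A: μ=8.8, E[X²]=154.88; B: μ=8.1, E[X²]=131.22; C: μ=0.785714, E[X²]=2.02041; D: μ=1.62, E[X²]=3.807.
E[X] = 0.166667·8.8 + 0.5·8.1 + 0.25·0.785714 + 0.0833333·1.62 = 5.8481.
E[X²] = 0.166667·154.88 + 0.5·131.22 + 0.25·2.02041 + 0.0833333·3.807 = 92.2457.
Var(X) = E[X²] − (E[X])² = 92.2457 − 34.2002 = 58.0455.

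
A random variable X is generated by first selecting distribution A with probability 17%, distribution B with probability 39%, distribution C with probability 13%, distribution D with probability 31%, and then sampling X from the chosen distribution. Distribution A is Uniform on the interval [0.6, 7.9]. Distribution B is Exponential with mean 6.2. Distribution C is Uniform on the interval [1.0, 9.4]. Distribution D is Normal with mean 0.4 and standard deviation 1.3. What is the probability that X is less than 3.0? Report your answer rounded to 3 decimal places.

0.539

Conditional on each component, P(X < 3.0): A: 0.328767; B: 0.383607; C: 0.238095; D: 0.97725.
By total probability, P(X < 3.0) = 0.17·0.328767 + 0.39·0.383607 + 0.13·0.238095 + 0.31·0.97725 = 0.539397.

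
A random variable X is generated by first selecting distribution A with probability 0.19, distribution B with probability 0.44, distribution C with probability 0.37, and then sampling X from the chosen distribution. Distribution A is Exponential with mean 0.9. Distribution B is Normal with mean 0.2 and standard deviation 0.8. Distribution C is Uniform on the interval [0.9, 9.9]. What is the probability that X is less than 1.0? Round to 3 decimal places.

0.502

Conditional on each component, P(X < 1.0): A: 0.670807; B: 0.841345; C: 0.0111111.
By total probability, P(X < 1.0) = 0.19·0.670807 + 0.44·0.841345 + 0.37·0.0111111 = 0.501756.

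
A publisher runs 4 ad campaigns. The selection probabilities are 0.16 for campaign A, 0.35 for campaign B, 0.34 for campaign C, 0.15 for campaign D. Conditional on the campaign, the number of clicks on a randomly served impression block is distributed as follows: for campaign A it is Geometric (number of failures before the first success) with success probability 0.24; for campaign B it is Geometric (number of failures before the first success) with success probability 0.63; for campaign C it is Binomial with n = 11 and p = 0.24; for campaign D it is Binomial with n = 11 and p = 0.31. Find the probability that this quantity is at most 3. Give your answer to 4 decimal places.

0.7828

Conditional on each campaign, P(X ≤ 3): A: 0.666378; B: 0.981258; C: 0.740444; D: 0.540234.
By total probability, P(X ≤ 3) = 0.16·0.666378 + 0.35·0.981258 + 0.34·0.740444 + 0.15·0.540234 = 0.782847.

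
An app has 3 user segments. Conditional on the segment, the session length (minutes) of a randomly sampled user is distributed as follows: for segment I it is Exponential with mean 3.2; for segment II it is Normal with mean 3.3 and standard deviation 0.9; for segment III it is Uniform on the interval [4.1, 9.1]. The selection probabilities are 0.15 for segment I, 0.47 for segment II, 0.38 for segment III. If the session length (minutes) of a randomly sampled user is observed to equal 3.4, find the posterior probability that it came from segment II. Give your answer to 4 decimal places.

0.9274

Likelihoods f(3.4 | ·): I: 0.107997; II: 0.440541; III: 0.
Posterior ∝ prior × likelihood. Numerator for II: 0.47·0.440541 = 0.207054.
Normalizing constant: 0.15·0.107997 + 0.47·0.440541 + 0.38·0 = 0.223254.
P(II | observation) = 0.207054 / 0.223254 = 0.927439.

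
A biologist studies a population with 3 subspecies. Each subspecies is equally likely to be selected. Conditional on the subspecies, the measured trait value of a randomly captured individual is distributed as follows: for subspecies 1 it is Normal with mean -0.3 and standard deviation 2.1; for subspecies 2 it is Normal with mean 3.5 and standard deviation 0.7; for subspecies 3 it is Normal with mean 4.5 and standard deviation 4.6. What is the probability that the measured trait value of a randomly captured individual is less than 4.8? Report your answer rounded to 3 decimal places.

0.829

Conditional on each subspecies, P(X < 4.8): 1: 0.992421; 2: 0.968355; 3: 0.526.
By total probability, P(X < 4.8) = 0.333333·0.992421 + 0.333333·0.968355 + 0.333333·0.526 = 0.828925.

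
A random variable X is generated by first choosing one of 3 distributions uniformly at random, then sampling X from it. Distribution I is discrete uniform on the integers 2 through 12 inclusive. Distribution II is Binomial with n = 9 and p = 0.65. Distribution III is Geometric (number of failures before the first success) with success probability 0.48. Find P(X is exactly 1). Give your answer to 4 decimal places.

Conditional on each component, P(X = 1): I: 0; II: 0.00131735; III: 0.2496.
By total probability, P(X = 1) = 0.333333·0 + 0.333333·0.00131735 + 0.333333·0.2496 = 0.0836391.

0.0836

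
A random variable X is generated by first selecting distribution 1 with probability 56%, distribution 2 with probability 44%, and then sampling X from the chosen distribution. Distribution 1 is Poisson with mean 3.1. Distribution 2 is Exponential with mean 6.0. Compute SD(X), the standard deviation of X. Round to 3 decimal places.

Per component, 1: μ=3.1, E[X²]=12.71; 2: μ=6, E[X²]=72.
E[X] = 0.56·3.1 + 0.44·6 = 4.376.
E[X²] = 0.56·12.71 + 0.44·72 = 38.7976.
Var(X) = E[X²] − (E[X])² = 38.7976 − 19.1494 = 19.6482.
SD(X) = √19.6482 = 4.43263.

4.433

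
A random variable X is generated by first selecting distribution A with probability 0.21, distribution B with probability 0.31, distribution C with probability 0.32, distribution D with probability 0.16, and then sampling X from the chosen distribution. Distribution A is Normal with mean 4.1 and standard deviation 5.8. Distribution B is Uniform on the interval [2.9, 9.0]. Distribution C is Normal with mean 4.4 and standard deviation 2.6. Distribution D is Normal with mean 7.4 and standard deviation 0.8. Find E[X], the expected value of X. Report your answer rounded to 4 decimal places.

Component means — A: 4.1; B: 5.95; C: 4.4; D: 7.4.
E[X] = 0.21·4.1 + 0.31·5.95 + 0.32·4.4 + 0.16·7.4 = 5.2975.

5.2975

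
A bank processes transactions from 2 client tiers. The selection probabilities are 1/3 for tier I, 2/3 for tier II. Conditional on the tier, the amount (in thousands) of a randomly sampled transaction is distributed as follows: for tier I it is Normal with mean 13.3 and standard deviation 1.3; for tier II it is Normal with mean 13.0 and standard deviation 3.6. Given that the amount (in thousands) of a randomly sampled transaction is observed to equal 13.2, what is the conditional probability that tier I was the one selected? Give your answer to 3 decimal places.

Likelihoods f(13.2 | ·): I: 0.305972; II: 0.110646.
Posterior ∝ prior × likelihood. Numerator for I: 0.333333·0.305972 = 0.101991.
Normalizing constant: 0.333333·0.305972 + 0.666667·0.110646 = 0.175755.
P(I | observation) = 0.101991 / 0.175755 = 0.5803.

0.580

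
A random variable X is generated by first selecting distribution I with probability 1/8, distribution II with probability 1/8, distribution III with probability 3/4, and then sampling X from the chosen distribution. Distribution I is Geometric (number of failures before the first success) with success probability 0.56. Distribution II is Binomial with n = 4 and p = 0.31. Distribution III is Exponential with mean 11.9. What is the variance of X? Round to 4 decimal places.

128.7271

Per component, I: μ=0.785714, E[X²]=2.02041; II: μ=1.24, E[X²]=2.3932; III: μ=11.9, E[X²]=283.22.
E[X] = 0.125·0.785714 + 0.125·1.24 + 0.75·11.9 = 9.17821.
E[X²] = 0.125·2.02041 + 0.125·2.3932 + 0.75·283.22 = 212.967.
Var(X) = E[X²] − (E[X])² = 212.967 − 84.2396 = 128.727.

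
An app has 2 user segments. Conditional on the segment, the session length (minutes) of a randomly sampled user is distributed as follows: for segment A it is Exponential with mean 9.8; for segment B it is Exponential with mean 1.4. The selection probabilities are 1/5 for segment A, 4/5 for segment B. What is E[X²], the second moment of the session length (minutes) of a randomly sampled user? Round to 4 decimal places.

41.5520

For each component E[X²] = Var + (mean)², giving A: 192.08; B: 3.92.
Overall E[X²] = 0.2·192.08 + 0.8·3.92 = 41.552.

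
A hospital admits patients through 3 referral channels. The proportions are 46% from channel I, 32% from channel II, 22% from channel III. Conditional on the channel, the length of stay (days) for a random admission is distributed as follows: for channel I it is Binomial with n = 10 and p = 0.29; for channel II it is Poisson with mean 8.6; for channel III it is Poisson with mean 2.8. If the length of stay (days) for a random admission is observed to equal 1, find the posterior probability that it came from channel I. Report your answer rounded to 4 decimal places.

0.6170

Likelihoods P(X=1 | ·): I: 0.132961; II: 0.00158331; III: 0.170268.
Posterior ∝ prior × likelihood. Numerator for I: 0.46·0.132961 = 0.0611619.
Normalizing constant: 0.46·0.132961 + 0.32·0.00158331 + 0.22·0.170268 = 0.0991276.
P(I | observation) = 0.0611619 / 0.0991276 = 0.617002.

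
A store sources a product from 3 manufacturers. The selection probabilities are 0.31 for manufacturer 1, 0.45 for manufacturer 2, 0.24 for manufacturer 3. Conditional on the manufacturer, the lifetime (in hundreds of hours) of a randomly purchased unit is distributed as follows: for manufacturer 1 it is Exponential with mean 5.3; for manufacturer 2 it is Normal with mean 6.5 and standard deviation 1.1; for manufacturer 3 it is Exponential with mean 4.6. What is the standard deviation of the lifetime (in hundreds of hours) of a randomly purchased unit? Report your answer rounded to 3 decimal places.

3.868

Per component, 1: μ=5.3, E[X²]=56.18; 2: μ=6.5, E[X²]=43.46; 3: μ=4.6, E[X²]=42.32.
E[X] = 0.31·5.3 + 0.45·6.5 + 0.24·4.6 = 5.672.
E[X²] = 0.31·56.18 + 0.45·43.46 + 0.24·42.32 = 47.1296.
Var(X) = E[X²] − (E[X])² = 47.1296 − 32.1716 = 14.958.
SD(X) = √14.958 = 3.86756.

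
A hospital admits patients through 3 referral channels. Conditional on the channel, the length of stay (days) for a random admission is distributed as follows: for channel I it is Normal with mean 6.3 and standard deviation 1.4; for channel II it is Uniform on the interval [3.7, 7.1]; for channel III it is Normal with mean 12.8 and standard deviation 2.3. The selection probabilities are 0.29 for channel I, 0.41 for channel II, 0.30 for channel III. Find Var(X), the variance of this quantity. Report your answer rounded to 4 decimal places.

13.0579

Per component, I: μ=6.3, E[X²]=41.65; II: μ=5.4, E[X²]=30.1233; III: μ=12.8, E[X²]=169.13.
E[X] = 0.29·6.3 + 0.41·5.4 + 0.3·12.8 = 7.881.
E[X²] = 0.29·41.65 + 0.41·30.1233 + 0.3·169.13 = 75.1681.
Var(X) = E[X²] − (E[X])² = 75.1681 − 62.1102 = 13.0579.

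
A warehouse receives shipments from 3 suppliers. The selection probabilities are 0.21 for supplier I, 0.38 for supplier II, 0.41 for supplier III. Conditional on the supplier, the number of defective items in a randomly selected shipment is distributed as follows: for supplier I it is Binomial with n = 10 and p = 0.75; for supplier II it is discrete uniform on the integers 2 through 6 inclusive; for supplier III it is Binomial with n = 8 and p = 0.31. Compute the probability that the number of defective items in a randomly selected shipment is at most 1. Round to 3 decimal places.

Conditional on each supplier, P(X ≤ 1): I: 2.95639e-05; II: 0; III: 0.236049.
By total probability, P(X ≤ 1) = 0.21·2.95639e-05 + 0.38·0 + 0.41·0.236049 = 0.0967865.

0.097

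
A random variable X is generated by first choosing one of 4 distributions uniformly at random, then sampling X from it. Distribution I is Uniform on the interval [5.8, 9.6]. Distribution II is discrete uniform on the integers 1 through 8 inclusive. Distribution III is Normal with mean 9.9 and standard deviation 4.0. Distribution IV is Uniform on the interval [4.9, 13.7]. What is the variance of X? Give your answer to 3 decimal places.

11.614

Per component, I: μ=7.7, E[X²]=60.4933; II: μ=4.5, E[X²]=25.5; III: μ=9.9, E[X²]=114.01; IV: μ=9.3, E[X²]=92.9433.
E[X] = 0.25·7.7 + 0.25·4.5 + 0.25·9.9 + 0.25·9.3 = 7.85.
E[X²] = 0.25·60.4933 + 0.25·25.5 + 0.25·114.01 + 0.25·92.9433 = 73.2367.
Var(X) = E[X²] − (E[X])² = 73.2367 − 61.6225 = 11.6142.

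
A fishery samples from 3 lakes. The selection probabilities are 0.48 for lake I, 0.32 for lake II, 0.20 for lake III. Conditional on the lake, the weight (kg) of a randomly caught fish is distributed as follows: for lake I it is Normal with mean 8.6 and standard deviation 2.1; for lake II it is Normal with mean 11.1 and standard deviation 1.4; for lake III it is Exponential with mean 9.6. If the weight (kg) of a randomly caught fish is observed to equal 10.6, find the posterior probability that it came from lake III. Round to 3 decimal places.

Likelihoods f(10.6 | ·): I: 0.120707; II: 0.267353; III: 0.0345299.
Posterior ∝ prior × likelihood. Numerator for III: 0.2·0.0345299 = 0.00690598.
Normalizing constant: 0.48·0.120707 + 0.32·0.267353 + 0.2·0.0345299 = 0.150398.
P(III | observation) = 0.00690598 / 0.150398 = 0.045918.

0.046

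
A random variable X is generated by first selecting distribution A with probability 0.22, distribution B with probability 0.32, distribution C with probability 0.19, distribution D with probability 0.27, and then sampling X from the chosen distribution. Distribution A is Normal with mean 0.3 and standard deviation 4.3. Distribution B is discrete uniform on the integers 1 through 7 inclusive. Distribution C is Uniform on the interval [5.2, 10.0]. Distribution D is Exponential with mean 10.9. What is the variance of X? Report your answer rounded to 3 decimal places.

53.117

Per component, A: μ=0.3, E[X²]=18.58; B: μ=4, E[X²]=20; C: μ=7.6, E[X²]=59.68; D: μ=10.9, E[X²]=237.62.
E[X] = 0.22·0.3 + 0.32·4 + 0.19·7.6 + 0.27·10.9 = 5.733.
E[X²] = 0.22·18.58 + 0.32·20 + 0.19·59.68 + 0.27·237.62 = 85.9842.
Var(X) = E[X²] − (E[X])² = 85.9842 − 32.8673 = 53.1169.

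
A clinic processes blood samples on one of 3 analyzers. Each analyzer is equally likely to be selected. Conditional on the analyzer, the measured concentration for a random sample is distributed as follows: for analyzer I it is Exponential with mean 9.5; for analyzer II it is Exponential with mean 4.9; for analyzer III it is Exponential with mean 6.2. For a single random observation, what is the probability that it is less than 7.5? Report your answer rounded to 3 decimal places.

Conditional on each analyzer, P(X < 7.5): I: 0.545916; II: 0.783597; III: 0.701707.
By total probability, P(X < 7.5) = 0.333333·0.545916 + 0.333333·0.783597 + 0.333333·0.701707 = 0.677073.

0.677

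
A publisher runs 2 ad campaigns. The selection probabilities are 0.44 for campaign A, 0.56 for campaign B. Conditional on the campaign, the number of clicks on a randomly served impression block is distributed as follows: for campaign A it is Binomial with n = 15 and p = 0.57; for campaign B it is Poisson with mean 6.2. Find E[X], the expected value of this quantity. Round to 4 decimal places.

Component means — A: 8.55; B: 6.2.
E[X] = 0.44·8.55 + 0.56·6.2 = 7.234.

7.2340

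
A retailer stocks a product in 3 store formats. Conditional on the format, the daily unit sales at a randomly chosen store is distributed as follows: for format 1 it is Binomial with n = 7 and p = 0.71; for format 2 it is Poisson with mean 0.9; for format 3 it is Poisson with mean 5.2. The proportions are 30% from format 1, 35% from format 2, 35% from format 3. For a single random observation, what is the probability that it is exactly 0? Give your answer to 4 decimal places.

0.1443

Conditional on each format, P(X = 0): 1: 0.000172499; 2: 0.40657; 3: 0.00551656.
By total probability, P(X = 0) = 0.3·0.000172499 + 0.35·0.40657 + 0.35·0.00551656 = 0.144282.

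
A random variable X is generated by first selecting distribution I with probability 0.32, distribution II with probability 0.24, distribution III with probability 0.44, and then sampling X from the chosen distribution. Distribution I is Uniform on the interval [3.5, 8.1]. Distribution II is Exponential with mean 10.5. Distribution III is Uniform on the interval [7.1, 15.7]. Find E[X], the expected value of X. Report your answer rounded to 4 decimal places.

9.3920

Component means — I: 5.8; II: 10.5; III: 11.4.
E[X] = 0.32·5.8 + 0.24·10.5 + 0.44·11.4 = 9.392.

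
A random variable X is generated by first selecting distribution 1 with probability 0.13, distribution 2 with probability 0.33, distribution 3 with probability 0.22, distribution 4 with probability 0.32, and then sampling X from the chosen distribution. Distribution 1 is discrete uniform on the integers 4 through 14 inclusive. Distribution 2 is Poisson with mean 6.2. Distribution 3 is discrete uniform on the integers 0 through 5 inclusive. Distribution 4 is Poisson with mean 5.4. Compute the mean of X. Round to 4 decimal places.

5.4940

Component means — 1: 9; 2: 6.2; 3: 2.5; 4: 5.4.
E[X] = 0.13·9 + 0.33·6.2 + 0.22·2.5 + 0.32·5.4 = 5.494.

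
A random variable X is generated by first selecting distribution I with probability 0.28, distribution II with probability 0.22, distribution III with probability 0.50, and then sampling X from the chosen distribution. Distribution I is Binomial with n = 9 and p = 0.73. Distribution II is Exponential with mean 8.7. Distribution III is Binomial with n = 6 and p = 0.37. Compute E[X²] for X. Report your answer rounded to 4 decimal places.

For each component E[X²] = Var + (mean)², giving I: 44.9388; II: 151.38; III: 6.327.
Overall E[X²] = 0.28·44.9388 + 0.22·151.38 + 0.5·6.327 = 49.05.

49.0500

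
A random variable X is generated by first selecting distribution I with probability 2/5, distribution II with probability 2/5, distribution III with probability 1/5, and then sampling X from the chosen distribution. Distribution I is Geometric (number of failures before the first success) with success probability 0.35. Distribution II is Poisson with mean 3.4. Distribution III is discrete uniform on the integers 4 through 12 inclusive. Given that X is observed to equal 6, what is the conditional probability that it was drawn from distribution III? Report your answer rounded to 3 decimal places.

Likelihoods P(X=6 | ·): I: 0.0263966; II: 0.0716044; III: 0.111111.
Posterior ∝ prior × likelihood. Numerator for III: 0.2·0.111111 = 0.0222222.
Normalizing constant: 0.4·0.0263966 + 0.4·0.0716044 + 0.2·0.111111 = 0.0614226.
P(III | observation) = 0.0222222 / 0.0614226 = 0.361792.

0.362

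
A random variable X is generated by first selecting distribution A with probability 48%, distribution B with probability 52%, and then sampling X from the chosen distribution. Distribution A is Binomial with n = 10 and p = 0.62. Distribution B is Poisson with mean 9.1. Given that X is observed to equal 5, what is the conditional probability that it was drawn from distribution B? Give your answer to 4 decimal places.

0.2559

Likelihoods P(X=5 | ·): A: 0.182927; B: 0.0580692.
Posterior ∝ prior × likelihood. Numerator for B: 0.52·0.0580692 = 0.030196.
Normalizing constant: 0.48·0.182927 + 0.52·0.0580692 = 0.118001.
P(B | observation) = 0.030196 / 0.118001 = 0.255897.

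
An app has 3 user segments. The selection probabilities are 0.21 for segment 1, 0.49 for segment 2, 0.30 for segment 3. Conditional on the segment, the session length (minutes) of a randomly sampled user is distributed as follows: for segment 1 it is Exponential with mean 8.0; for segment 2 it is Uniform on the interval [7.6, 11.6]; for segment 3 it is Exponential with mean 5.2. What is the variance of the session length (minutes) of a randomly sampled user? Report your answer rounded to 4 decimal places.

Per component, 1: μ=8, E[X²]=128; 2: μ=9.6, E[X²]=93.4933; 3: μ=5.2, E[X²]=54.08.
E[X] = 0.21·8 + 0.49·9.6 + 0.3·5.2 = 7.944.
E[X²] = 0.21·128 + 0.49·93.4933 + 0.3·54.08 = 88.9157.
Var(X) = E[X²] − (E[X])² = 88.9157 − 63.1071 = 25.8086.

25.8086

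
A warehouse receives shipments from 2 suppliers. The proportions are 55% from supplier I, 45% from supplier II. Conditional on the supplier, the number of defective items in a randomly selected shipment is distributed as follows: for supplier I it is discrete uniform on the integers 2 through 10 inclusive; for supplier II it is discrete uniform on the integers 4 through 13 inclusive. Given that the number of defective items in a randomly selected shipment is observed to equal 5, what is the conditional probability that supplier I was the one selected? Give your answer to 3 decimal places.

0.576

Likelihoods P(X=5 | ·): I: 0.111111; II: 0.1.
Posterior ∝ prior × likelihood. Numerator for I: 0.55·0.111111 = 0.0611111.
Normalizing constant: 0.55·0.111111 + 0.45·0.1 = 0.106111.
P(I | observation) = 0.0611111 / 0.106111 = 0.575916.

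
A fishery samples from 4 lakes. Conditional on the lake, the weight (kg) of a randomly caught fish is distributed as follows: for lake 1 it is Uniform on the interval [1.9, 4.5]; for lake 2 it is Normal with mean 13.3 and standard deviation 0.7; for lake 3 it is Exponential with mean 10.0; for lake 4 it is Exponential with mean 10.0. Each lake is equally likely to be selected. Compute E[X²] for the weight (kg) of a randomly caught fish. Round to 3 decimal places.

147.046

For each component E[X²] = Var + (mean)², giving 1: 10.8033; 2: 177.38; 3: 200; 4: 200.
Overall E[X²] = 0.25·10.8033 + 0.25·177.38 + 0.25·200 + 0.25·200 = 147.046.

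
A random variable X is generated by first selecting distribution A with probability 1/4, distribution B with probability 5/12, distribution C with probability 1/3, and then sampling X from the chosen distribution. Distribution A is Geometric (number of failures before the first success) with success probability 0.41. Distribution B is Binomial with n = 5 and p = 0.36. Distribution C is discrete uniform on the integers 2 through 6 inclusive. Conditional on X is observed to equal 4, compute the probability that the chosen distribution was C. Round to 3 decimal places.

0.657

Likelihoods P(X=4 | ·): A: 0.0496812; B: 0.0537477; C: 0.2.
Posterior ∝ prior × likelihood. Numerator for C: 0.333333·0.2 = 0.0666667.
Normalizing constant: 0.25·0.0496812 + 0.416667·0.0537477 + 0.333333·0.2 = 0.101482.
P(C | observation) = 0.0666667 / 0.101482 = 0.656932.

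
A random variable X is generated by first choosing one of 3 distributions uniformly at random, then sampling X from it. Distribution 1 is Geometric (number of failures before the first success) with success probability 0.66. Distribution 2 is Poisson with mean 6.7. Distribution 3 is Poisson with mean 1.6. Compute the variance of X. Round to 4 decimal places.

10.2979

Per component, 1: μ=0.515152, E[X²]=1.04591; 2: μ=6.7, E[X²]=51.59; 3: μ=1.6, E[X²]=4.16.
E[X] = 0.333333·0.515152 + 0.333333·6.7 + 0.333333·1.6 = 2.93838.
E[X²] = 0.333333·1.04591 + 0.333333·51.59 + 0.333333·4.16 = 18.932.
Var(X) = E[X²] − (E[X])² = 18.932 − 8.6341 = 10.2979.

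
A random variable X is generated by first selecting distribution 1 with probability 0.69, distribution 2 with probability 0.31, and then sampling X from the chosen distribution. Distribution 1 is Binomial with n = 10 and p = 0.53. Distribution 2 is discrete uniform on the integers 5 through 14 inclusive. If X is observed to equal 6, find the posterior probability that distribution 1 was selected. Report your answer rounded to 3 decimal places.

Likelihoods P(X=6 | ·): 1: 0.227126; 2: 0.1.
Posterior ∝ prior × likelihood. Numerator for 1: 0.69·0.227126 = 0.156717.
Normalizing constant: 0.69·0.227126 + 0.31·0.1 = 0.187717.
P(1 | observation) = 0.156717 / 0.187717 = 0.834857.

0.835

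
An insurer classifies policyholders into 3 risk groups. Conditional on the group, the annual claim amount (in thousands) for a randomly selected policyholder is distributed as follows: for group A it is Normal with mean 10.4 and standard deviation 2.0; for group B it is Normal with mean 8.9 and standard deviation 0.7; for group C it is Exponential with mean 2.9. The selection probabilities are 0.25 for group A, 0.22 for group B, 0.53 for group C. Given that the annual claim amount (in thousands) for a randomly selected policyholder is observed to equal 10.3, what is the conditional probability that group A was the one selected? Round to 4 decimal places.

0.6916

Likelihoods f(10.3 | ·): A: 0.199222; B: 0.07713; C: 0.00988799.
Posterior ∝ prior × likelihood. Numerator for A: 0.25·0.199222 = 0.0498055.
Normalizing constant: 0.25·0.199222 + 0.22·0.07713 + 0.53·0.00988799 = 0.0720147.
P(A | observation) = 0.0498055 / 0.0720147 = 0.691602.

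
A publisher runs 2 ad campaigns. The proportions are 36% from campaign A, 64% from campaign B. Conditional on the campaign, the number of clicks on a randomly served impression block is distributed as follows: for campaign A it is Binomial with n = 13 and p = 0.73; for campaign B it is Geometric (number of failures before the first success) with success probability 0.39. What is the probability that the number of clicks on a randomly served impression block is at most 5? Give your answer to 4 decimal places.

Conditional on each campaign, P(X ≤ 5): A: 0.00933734; B: 0.94848.
By total probability, P(X ≤ 5) = 0.36·0.00933734 + 0.64·0.94848 = 0.610388.

0.6104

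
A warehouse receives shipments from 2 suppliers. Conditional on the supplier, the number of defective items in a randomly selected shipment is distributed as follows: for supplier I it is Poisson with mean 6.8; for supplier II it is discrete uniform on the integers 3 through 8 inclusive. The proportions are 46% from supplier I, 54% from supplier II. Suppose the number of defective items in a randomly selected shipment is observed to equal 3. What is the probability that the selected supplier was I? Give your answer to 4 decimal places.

Likelihoods P(X=3 | ·): I: 0.0583678; II: 0.166667.
Posterior ∝ prior × likelihood. Numerator for I: 0.46·0.0583678 = 0.0268492.
Normalizing constant: 0.46·0.0583678 + 0.54·0.166667 = 0.116849.
P(I | observation) = 0.0268492 / 0.116849 = 0.229776.

0.2298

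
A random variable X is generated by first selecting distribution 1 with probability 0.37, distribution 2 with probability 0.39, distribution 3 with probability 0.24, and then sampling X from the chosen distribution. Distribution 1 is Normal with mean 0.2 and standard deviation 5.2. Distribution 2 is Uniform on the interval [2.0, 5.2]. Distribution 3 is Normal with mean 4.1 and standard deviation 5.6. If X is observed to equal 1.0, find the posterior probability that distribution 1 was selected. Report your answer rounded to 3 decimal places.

Likelihoods f(1.0 | ·): 1: 0.0758171; 2: 0; 3: 0.0611194.
Posterior ∝ prior × likelihood. Numerator for 1: 0.37·0.0758171 = 0.0280523.
Normalizing constant: 0.37·0.0758171 + 0.39·0 + 0.24·0.0611194 = 0.042721.
P(1 | observation) = 0.0280523 / 0.042721 = 0.65664.

0.657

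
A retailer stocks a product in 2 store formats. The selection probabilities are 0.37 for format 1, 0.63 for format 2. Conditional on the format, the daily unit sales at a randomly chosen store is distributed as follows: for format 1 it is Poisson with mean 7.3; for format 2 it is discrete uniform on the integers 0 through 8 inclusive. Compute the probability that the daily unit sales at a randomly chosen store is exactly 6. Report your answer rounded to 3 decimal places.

Conditional on each format, P(X = 6): 1: 0.141989; 2: 0.111111.
By total probability, P(X = 6) = 0.37·0.141989 + 0.63·0.111111 = 0.122536.

0.123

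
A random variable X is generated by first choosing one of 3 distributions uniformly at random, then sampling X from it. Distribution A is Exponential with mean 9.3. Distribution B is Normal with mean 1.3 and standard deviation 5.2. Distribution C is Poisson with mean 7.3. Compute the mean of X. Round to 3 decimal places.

5.967

Component means — A: 9.3; B: 1.3; C: 7.3.
E[X] = 0.333333·9.3 + 0.333333·1.3 + 0.333333·7.3 = 5.96667.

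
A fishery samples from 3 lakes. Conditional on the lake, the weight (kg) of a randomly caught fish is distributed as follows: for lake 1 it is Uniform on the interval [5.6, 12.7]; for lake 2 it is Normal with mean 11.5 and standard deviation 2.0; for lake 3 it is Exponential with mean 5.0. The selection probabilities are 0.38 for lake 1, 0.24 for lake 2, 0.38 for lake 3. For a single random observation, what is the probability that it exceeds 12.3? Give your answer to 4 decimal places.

Conditional on each lake, P(X > 12.3): 1: 0.056338; 2: 0.344578; 3: 0.085435.
By total probability, P(X > 12.3) = 0.38·0.056338 + 0.24·0.344578 + 0.38·0.085435 = 0.136573.

0.1366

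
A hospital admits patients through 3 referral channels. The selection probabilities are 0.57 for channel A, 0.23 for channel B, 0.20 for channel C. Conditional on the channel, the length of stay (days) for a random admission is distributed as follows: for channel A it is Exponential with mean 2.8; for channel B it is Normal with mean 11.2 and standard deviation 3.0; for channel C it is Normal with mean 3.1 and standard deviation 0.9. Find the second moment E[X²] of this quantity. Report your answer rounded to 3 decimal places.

41.943

For each component E[X²] = Var + (mean)², giving A: 15.68; B: 134.44; C: 10.42.
Overall E[X²] = 0.57·15.68 + 0.23·134.44 + 0.2·10.42 = 41.9428.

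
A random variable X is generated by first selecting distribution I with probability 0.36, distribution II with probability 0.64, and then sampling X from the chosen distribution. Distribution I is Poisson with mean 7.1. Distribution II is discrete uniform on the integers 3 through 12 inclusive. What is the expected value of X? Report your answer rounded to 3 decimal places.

Component means — I: 7.1; II: 7.5.
E[X] = 0.36·7.1 + 0.64·7.5 = 7.356.

7.356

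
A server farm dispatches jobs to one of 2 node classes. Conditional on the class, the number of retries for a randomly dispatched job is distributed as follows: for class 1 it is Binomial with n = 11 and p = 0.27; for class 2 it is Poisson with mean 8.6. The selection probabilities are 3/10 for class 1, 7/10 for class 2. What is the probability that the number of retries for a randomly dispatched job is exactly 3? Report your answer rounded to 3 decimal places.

Conditional on each class, P(X = 3): 1: 0.261914; 2: 0.0195169.
By total probability, P(X = 3) = 0.3·0.261914 + 0.7·0.0195169 = 0.0922359.

0.092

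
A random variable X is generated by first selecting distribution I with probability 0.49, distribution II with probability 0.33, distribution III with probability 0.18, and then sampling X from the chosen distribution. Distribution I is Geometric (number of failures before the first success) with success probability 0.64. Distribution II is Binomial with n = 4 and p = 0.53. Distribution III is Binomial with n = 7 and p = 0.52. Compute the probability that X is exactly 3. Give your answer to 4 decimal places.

Conditional on each component, P(X = 3): I: 0.0298598; II: 0.279889; III: 0.261242.
By total probability, P(X = 3) = 0.49·0.0298598 + 0.33·0.279889 + 0.18·0.261242 = 0.154018.

0.1540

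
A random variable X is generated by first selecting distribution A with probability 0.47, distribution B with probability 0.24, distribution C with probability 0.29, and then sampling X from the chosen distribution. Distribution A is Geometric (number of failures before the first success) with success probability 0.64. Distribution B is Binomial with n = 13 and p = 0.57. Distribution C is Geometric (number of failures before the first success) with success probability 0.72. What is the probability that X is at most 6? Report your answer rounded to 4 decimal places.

0.8322

Conditional on each component, P(X ≤ 6): A: 0.999216; B: 0.302532; C: 0.999865.
By total probability, P(X ≤ 6) = 0.47·0.999216 + 0.24·0.302532 + 0.29·0.999865 = 0.8322.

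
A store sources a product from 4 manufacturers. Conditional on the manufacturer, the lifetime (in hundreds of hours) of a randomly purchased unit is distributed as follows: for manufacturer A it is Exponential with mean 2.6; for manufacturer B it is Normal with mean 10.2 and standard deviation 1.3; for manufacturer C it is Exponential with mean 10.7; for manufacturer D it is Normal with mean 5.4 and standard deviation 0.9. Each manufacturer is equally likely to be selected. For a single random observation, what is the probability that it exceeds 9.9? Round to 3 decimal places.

0.252

Conditional on each manufacturer, P(X > 9.9): A: 0.0221993; B: 0.591253; C: 0.396439; D: 2.86652e-07.
By total probability, P(X > 9.9) = 0.25·0.0221993 + 0.25·0.591253 + 0.25·0.396439 + 0.25·2.86652e-07 = 0.252473.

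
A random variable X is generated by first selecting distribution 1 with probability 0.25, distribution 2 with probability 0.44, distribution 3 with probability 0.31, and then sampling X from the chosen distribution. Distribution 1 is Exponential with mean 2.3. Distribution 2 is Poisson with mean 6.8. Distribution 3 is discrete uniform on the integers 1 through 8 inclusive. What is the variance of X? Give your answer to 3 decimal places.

Per component, 1: μ=2.3, E[X²]=10.58; 2: μ=6.8, E[X²]=53.04; 3: μ=4.5, E[X²]=25.5.
E[X] = 0.25·2.3 + 0.44·6.8 + 0.31·4.5 = 4.962.
E[X²] = 0.25·10.58 + 0.44·53.04 + 0.31·25.5 = 33.8876.
Var(X) = E[X²] − (E[X])² = 33.8876 − 24.6214 = 9.26616.

9.266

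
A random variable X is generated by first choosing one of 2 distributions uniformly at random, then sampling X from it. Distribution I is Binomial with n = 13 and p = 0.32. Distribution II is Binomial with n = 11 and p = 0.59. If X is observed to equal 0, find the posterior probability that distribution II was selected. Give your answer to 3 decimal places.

Likelihoods P(X=0 | ·): I: 0.00664685; II: 5.50329e-05.
Posterior ∝ prior × likelihood. Numerator for II: 0.5·5.50329e-05 = 2.75165e-05.
Normalizing constant: 0.5·0.00664685 + 0.5·5.50329e-05 = 0.00335094.
P(II | observation) = 2.75165e-05 / 0.00335094 = 0.00821156.

0.008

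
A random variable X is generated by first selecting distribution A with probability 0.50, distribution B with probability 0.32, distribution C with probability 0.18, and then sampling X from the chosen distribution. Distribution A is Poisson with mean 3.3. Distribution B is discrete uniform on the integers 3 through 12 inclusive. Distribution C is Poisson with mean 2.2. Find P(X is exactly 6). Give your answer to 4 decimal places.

0.0682

Conditional on each component, P(X = 6): A: 0.0661575; B: 0.1; C: 0.0174484.
By total probability, P(X = 6) = 0.5·0.0661575 + 0.32·0.1 + 0.18·0.0174484 = 0.0682195.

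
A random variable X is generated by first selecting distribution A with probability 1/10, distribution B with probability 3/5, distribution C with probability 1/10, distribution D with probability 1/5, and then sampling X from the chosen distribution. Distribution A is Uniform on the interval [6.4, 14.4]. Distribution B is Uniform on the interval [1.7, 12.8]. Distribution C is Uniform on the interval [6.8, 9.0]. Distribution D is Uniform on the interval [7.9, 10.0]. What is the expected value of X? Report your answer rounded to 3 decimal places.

7.970

Component means — A: 10.4; B: 7.25; C: 7.9; D: 8.95.
E[X] = 0.1·10.4 + 0.6·7.25 + 0.1·7.9 + 0.2·8.95 = 7.97.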